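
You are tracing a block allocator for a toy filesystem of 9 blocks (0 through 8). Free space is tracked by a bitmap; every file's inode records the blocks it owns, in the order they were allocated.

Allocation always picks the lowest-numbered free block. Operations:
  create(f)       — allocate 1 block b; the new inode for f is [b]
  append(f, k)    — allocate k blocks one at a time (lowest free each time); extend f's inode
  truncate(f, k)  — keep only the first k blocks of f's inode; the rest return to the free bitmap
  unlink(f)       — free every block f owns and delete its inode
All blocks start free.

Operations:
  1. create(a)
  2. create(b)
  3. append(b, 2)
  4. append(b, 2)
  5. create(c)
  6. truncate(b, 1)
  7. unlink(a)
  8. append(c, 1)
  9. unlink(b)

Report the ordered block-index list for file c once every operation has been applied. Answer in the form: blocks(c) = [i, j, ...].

[1] create(a) — a=0 (map F........)
[2] create(b) — a=0 b=1 (map FF.......)
[3] append(b, 2) — a=0 b=1,2,3 (map FFFF.....)
[4] append(b, 2) — a=0 b=1,2,3,4,5 (map FFFFFF...)
[5] create(c) — a=0 b=1,2,3,4,5 c=6 (map FFFFFFF..)
[6] truncate(b, 1) — a=0 b=1 c=6 (map FF....F..)
[7] unlink(a) — b=1 c=6 (map .F....F..)
[8] append(c, 1) — b=1 c=6,0 (map FF....F..)
[9] unlink(b) — c=6,0 (map F.....F..)

blocks(c) = [6, 0]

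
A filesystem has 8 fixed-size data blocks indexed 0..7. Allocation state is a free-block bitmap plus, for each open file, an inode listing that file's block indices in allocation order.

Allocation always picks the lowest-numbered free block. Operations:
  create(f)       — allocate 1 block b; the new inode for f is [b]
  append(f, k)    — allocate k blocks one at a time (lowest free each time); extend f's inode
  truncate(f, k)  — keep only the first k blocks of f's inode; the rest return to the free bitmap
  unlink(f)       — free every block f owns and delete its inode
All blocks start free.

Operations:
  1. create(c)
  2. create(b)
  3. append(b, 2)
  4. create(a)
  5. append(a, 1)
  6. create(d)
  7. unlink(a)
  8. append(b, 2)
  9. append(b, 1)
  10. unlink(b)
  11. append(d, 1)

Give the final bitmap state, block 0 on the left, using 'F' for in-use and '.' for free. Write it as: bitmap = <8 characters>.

bitmap = FF....F.

create(c): bitmap=F....... | c=[0]
create(b): bitmap=FF...... | b=[1] c=[0]
append(b, 2): bitmap=FFFF.... | b=[1, 2, 3] c=[0]
create(a): bitmap=FFFFF... | a=[4] b=[1, 2, 3] c=[0]
append(a, 1): bitmap=FFFFFF.. | a=[4, 5] b=[1, 2, 3] c=[0]
create(d): bitmap=FFFFFFF. | a=[4, 5] b=[1, 2, 3] c=[0] d=[6]
unlink(a): bitmap=FFFF..F. | b=[1, 2, 3] c=[0] d=[6]
append(b, 2): bitmap=FFFFFFF. | b=[1, 2, 3, 4, 5] c=[0] d=[6]
append(b, 1): bitmap=FFFFFFFF | b=[1, 2, 3, 4, 5, 7] c=[0] d=[6]
unlink(b): bitmap=F.....F. | c=[0] d=[6]
append(d, 1): bitmap=FF....F. | c=[0] d=[6, 1]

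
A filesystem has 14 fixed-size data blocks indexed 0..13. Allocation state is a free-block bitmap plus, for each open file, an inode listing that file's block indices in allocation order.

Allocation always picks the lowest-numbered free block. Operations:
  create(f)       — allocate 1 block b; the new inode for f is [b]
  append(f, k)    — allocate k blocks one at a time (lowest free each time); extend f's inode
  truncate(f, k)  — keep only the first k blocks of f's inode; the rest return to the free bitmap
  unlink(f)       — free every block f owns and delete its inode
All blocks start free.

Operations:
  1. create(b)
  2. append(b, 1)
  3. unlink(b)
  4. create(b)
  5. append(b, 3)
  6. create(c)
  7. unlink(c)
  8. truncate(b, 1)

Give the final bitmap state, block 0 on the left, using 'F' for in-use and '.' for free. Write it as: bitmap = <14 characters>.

bitmap = F.............

after create(b) → b:[0]  free=[F.............]
after append(b, 1) → b:[0, 1]  free=[FF............]
after unlink(b) →   free=[..............]
after create(b) → b:[0]  free=[F.............]
after append(b, 3) → b:[0, 1, 2, 3]  free=[FFFF..........]
after create(c) → b:[0, 1, 2, 3], c:[4]  free=[FFFFF.........]
after unlink(c) → b:[0, 1, 2, 3]  free=[FFFF..........]
after truncate(b, 1) → b:[0]  free=[F.............]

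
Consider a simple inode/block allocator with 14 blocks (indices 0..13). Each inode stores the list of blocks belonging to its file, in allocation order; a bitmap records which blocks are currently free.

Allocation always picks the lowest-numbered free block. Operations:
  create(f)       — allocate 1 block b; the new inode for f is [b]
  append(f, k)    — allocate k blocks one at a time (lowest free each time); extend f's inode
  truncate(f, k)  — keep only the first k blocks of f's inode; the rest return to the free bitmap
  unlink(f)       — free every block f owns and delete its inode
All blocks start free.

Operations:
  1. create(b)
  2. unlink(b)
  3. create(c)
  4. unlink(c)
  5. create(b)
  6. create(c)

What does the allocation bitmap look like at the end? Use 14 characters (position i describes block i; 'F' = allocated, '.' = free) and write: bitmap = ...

bitmap = FF............

[1] create(b) — b=0 (map F.............)
[2] unlink(b) —  (map ..............)
[3] create(c) — c=0 (map F.............)
[4] unlink(c) —  (map ..............)
[5] create(b) — b=0 (map F.............)
[6] create(c) — b=0 c=1 (map FF............)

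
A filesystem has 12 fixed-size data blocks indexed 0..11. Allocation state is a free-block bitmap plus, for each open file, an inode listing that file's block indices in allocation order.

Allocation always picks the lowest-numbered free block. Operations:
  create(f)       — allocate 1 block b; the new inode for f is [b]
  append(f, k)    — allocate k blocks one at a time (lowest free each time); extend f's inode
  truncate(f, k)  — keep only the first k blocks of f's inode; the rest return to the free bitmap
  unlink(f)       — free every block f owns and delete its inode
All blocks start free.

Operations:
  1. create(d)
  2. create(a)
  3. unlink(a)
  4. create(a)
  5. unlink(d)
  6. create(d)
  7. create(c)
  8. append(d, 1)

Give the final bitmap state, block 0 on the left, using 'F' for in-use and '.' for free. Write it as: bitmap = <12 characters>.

  1. create(d)  ⇒  F...........  {d→[0]}
  2. create(a)  ⇒  FF..........  {a→[1]; d→[0]}
  3. unlink(a)  ⇒  F...........  {d→[0]}
  4. create(a)  ⇒  FF..........  {a→[1]; d→[0]}
  5. unlink(d)  ⇒  .F..........  {a→[1]}
  6. create(d)  ⇒  FF..........  {a→[1]; d→[0]}
  7. create(c)  ⇒  FFF.........  {a→[1]; c→[2]; d→[0]}
  8. append(d, 1)  ⇒  FFFF........  {a→[1]; c→[2]; d→[0, 3]}

bitmap = FFFF........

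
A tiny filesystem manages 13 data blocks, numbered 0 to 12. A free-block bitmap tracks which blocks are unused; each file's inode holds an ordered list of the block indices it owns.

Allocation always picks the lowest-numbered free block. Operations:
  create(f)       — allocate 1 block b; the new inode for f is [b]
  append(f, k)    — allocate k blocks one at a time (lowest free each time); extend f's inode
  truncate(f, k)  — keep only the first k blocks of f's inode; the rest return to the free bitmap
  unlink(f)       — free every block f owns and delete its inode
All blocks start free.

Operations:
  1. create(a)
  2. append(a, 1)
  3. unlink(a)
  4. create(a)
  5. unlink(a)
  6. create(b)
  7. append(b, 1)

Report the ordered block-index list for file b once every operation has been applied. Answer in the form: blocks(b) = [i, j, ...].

blocks(b) = [0, 1]

after create(a) → a:[0]  free=[F............]
after append(a, 1) → a:[0, 1]  free=[FF...........]
after unlink(a) →   free=[.............]
after create(a) → a:[0]  free=[F............]
after unlink(a) →   free=[.............]
after create(b) → b:[0]  free=[F............]
after append(b, 1) → b:[0, 1]  free=[FF...........]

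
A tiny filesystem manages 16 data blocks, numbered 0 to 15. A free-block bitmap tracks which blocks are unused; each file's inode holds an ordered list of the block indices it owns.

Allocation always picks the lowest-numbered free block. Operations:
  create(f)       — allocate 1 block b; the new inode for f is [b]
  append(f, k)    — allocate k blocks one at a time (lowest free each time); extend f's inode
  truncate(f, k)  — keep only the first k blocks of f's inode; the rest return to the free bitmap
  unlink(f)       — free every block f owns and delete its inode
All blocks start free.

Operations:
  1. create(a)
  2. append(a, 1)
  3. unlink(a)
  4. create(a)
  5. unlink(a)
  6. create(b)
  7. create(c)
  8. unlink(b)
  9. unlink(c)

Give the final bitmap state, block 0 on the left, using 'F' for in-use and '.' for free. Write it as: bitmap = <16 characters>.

bitmap = ................

[1] create(a) — a=0 (map F...............)
[2] append(a, 1) — a=0,1 (map FF..............)
[3] unlink(a) —  (map ................)
[4] create(a) — a=0 (map F...............)
[5] unlink(a) —  (map ................)
[6] create(b) — b=0 (map F...............)
[7] create(c) — b=0 c=1 (map FF..............)
[8] unlink(b) — c=1 (map .F..............)
[9] unlink(c) —  (map ................)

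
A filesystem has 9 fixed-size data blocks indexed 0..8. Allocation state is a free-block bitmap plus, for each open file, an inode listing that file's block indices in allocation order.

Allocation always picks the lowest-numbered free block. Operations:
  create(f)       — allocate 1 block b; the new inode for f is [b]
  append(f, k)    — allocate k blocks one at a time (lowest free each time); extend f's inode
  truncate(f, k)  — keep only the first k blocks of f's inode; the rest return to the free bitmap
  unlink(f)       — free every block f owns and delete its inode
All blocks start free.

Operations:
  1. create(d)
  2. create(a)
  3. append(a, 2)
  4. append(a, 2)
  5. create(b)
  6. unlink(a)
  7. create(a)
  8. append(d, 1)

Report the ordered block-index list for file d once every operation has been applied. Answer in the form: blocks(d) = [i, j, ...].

blocks(d) = [0, 2]

create(d): bitmap=F........ | d=[0]
create(a): bitmap=FF....... | a=[1] d=[0]
append(a, 2): bitmap=FFFF..... | a=[1, 2, 3] d=[0]
append(a, 2): bitmap=FFFFFF... | a=[1, 2, 3, 4, 5] d=[0]
create(b): bitmap=FFFFFFF.. | a=[1, 2, 3, 4, 5] b=[6] d=[0]
unlink(a): bitmap=F.....F.. | b=[6] d=[0]
create(a): bitmap=FF....F.. | a=[1] b=[6] d=[0]
append(d, 1): bitmap=FFF...F.. | a=[1] b=[6] d=[0, 2]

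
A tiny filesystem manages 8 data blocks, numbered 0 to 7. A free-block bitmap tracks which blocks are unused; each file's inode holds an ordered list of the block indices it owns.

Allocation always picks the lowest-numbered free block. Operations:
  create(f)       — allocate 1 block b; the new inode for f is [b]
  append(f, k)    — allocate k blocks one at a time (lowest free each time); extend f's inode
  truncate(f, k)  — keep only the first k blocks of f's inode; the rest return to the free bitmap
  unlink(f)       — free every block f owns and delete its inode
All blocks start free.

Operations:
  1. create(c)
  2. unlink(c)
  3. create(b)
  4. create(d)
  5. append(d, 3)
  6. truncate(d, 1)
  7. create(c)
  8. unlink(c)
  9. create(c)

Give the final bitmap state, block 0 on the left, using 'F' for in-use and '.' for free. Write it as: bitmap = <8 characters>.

bitmap = FFF.....

[1] create(c) — c=0 (map F.......)
[2] unlink(c) —  (map ........)
[3] create(b) — b=0 (map F.......)
[4] create(d) — b=0 d=1 (map FF......)
[5] append(d, 3) — b=0 d=1,2,3,4 (map FFFFF...)
[6] truncate(d, 1) — b=0 d=1 (map FF......)
[7] create(c) — b=0 c=2 d=1 (map FFF.....)
[8] unlink(c) — b=0 d=1 (map FF......)
[9] create(c) — b=0 c=2 d=1 (map FFF.....)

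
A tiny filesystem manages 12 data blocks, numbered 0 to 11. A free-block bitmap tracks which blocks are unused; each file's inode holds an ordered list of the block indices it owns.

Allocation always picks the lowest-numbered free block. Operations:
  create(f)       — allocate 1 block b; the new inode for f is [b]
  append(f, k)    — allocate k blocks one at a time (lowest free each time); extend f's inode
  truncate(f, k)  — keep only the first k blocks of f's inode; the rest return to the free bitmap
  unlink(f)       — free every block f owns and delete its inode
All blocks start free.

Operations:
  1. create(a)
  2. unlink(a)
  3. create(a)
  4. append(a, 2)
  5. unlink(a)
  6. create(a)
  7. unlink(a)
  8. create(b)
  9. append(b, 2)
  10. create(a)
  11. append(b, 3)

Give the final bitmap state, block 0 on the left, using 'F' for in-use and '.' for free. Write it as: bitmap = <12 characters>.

bitmap = FFFFFFF.....

after create(a) → a:[0]  free=[F...........]
after unlink(a) →   free=[............]
after create(a) → a:[0]  free=[F...........]
after append(a, 2) → a:[0, 1, 2]  free=[FFF.........]
after unlink(a) →   free=[............]
after create(a) → a:[0]  free=[F...........]
after unlink(a) →   free=[............]
after create(b) → b:[0]  free=[F...........]
after append(b, 2) → b:[0, 1, 2]  free=[FFF.........]
after create(a) → a:[3], b:[0, 1, 2]  free=[FFFF........]
after append(b, 3) → a:[3], b:[0, 1, 2, 4, 5, 6]  free=[FFFFFFF.....]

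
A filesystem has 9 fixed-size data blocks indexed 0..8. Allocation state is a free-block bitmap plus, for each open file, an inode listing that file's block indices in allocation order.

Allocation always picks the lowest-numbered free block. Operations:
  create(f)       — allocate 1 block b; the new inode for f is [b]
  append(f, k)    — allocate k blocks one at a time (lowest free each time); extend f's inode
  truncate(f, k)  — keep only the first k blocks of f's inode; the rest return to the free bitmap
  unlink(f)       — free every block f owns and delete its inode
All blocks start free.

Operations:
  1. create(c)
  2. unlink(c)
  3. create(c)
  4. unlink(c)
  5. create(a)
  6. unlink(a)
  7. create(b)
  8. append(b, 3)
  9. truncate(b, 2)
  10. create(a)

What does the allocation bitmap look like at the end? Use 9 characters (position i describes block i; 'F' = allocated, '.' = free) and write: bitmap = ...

bitmap = FFF......

create(c): bitmap=F........ | c=[0]
unlink(c): bitmap=......... | 
create(c): bitmap=F........ | c=[0]
unlink(c): bitmap=......... | 
create(a): bitmap=F........ | a=[0]
unlink(a): bitmap=......... | 
create(b): bitmap=F........ | b=[0]
append(b, 3): bitmap=FFFF..... | b=[0, 1, 2, 3]
truncate(b, 2): bitmap=FF....... | b=[0, 1]
create(a): bitmap=FFF...... | a=[2] b=[0, 1]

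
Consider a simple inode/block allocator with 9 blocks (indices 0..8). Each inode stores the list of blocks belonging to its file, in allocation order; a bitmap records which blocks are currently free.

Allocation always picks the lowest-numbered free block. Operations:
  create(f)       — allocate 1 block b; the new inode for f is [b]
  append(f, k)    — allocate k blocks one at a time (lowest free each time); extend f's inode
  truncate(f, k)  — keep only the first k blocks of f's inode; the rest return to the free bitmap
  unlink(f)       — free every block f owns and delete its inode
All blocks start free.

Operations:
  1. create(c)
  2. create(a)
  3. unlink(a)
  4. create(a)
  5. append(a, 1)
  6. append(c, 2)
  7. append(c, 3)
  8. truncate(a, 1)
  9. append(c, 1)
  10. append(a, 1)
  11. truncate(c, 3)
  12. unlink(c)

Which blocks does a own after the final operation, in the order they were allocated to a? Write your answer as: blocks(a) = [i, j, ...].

after create(c) → c:[0]  free=[F........]
after create(a) → a:[1], c:[0]  free=[FF.......]
after unlink(a) → c:[0]  free=[F........]
after create(a) → a:[1], c:[0]  free=[FF.......]
after append(a, 1) → a:[1, 2], c:[0]  free=[FFF......]
after append(c, 2) → a:[1, 2], c:[0, 3, 4]  free=[FFFFF....]
after append(c, 3) → a:[1, 2], c:[0, 3, 4, 5, 6, 7]  free=[FFFFFFFF.]
after truncate(a, 1) → a:[1], c:[0, 3, 4, 5, 6, 7]  free=[FF.FFFFF.]
after append(c, 1) → a:[1], c:[0, 3, 4, 5, 6, 7, 2]  free=[FFFFFFFF.]
after append(a, 1) → a:[1, 8], c:[0, 3, 4, 5, 6, 7, 2]  free=[FFFFFFFFF]
after truncate(c, 3) → a:[1, 8], c:[0, 3, 4]  free=[FF.FF...F]
after unlink(c) → a:[1, 8]  free=[.F......F]

blocks(a) = [1, 8]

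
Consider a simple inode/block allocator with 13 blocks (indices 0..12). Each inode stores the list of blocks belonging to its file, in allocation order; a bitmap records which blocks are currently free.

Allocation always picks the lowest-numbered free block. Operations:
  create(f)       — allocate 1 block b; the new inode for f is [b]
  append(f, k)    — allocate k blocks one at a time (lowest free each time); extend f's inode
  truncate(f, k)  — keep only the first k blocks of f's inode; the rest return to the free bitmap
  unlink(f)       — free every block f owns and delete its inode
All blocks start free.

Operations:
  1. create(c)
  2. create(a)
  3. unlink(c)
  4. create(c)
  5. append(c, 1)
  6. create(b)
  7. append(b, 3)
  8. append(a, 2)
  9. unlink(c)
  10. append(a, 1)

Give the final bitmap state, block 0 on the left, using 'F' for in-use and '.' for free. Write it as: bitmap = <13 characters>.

bitmap = FF.FFFFFF....

  1. create(c)  ⇒  F............  {c→[0]}
  2. create(a)  ⇒  FF...........  {a→[1]; c→[0]}
  3. unlink(c)  ⇒  .F...........  {a→[1]}
  4. create(c)  ⇒  FF...........  {a→[1]; c→[0]}
  5. append(c, 1)  ⇒  FFF..........  {a→[1]; c→[0, 2]}
  6. create(b)  ⇒  FFFF.........  {a→[1]; b→[3]; c→[0, 2]}
  7. append(b, 3)  ⇒  FFFFFFF......  {a→[1]; b→[3, 4, 5, 6]; c→[0, 2]}
  8. append(a, 2)  ⇒  FFFFFFFFF....  {a→[1, 7, 8]; b→[3, 4, 5, 6]; c→[0, 2]}
  9. unlink(c)  ⇒  .F.FFFFFF....  {a→[1, 7, 8]; b→[3, 4, 5, 6]}
  10. append(a, 1)  ⇒  FF.FFFFFF....  {a→[1, 7, 8, 0]; b→[3, 4, 5, 6]}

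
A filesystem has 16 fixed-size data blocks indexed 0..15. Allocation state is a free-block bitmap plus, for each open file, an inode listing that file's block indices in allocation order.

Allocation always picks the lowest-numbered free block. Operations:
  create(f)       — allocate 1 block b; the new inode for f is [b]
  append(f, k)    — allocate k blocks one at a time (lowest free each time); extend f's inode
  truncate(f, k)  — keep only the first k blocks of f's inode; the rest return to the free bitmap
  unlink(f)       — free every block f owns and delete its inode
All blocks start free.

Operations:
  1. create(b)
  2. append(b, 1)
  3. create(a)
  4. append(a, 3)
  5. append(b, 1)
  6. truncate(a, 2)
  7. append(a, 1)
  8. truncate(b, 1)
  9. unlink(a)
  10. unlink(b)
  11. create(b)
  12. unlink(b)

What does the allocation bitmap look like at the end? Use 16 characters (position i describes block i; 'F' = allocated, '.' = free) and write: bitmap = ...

bitmap = ................

create(b): bitmap=F............... | b=[0]
append(b, 1): bitmap=FF.............. | b=[0, 1]
create(a): bitmap=FFF............. | a=[2] b=[0, 1]
append(a, 3): bitmap=FFFFFF.......... | a=[2, 3, 4, 5] b=[0, 1]
append(b, 1): bitmap=FFFFFFF......... | a=[2, 3, 4, 5] b=[0, 1, 6]
truncate(a, 2): bitmap=FFFF..F......... | a=[2, 3] b=[0, 1, 6]
append(a, 1): bitmap=FFFFF.F......... | a=[2, 3, 4] b=[0, 1, 6]
truncate(b, 1): bitmap=F.FFF........... | a=[2, 3, 4] b=[0]
unlink(a): bitmap=F............... | b=[0]
unlink(b): bitmap=................ | 
create(b): bitmap=F............... | b=[0]
unlink(b): bitmap=................ | 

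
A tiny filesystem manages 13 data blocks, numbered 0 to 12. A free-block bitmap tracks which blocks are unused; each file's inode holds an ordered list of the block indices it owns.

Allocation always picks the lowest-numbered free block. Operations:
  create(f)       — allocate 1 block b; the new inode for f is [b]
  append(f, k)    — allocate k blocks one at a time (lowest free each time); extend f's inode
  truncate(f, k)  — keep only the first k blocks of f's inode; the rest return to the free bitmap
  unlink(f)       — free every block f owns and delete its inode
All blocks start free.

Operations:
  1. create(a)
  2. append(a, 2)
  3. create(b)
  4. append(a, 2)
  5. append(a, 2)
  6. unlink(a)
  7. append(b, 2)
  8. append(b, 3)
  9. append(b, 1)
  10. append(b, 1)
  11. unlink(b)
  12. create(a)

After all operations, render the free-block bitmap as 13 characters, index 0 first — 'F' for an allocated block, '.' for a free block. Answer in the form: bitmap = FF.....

bitmap = F............

after create(a) → a:[0]  free=[F............]
after append(a, 2) → a:[0, 1, 2]  free=[FFF..........]
after create(b) → a:[0, 1, 2], b:[3]  free=[FFFF.........]
after append(a, 2) → a:[0, 1, 2, 4, 5], b:[3]  free=[FFFFFF.......]
after append(a, 2) → a:[0, 1, 2, 4, 5, 6, 7], b:[3]  free=[FFFFFFFF.....]
after unlink(a) → b:[3]  free=[...F.........]
after append(b, 2) → b:[3, 0, 1]  free=[FF.F.........]
after append(b, 3) → b:[3, 0, 1, 2, 4, 5]  free=[FFFFFF.......]
after append(b, 1) → b:[3, 0, 1, 2, 4, 5, 6]  free=[FFFFFFF......]
after append(b, 1) → b:[3, 0, 1, 2, 4, 5, 6, 7]  free=[FFFFFFFF.....]
after unlink(b) →   free=[.............]
after create(a) → a:[0]  free=[F............]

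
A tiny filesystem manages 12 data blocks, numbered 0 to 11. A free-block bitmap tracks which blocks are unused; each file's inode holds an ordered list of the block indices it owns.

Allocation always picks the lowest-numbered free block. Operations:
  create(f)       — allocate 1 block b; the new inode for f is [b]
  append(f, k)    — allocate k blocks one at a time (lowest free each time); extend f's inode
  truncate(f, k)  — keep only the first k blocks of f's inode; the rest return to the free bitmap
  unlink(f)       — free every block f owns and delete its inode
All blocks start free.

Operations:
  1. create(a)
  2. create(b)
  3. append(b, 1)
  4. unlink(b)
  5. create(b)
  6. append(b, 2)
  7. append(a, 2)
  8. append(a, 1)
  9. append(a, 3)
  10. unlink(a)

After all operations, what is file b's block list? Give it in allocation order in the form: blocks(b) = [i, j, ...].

after create(a) → a:[0]  free=[F...........]
after create(b) → a:[0], b:[1]  free=[FF..........]
after append(b, 1) → a:[0], b:[1, 2]  free=[FFF.........]
after unlink(b) → a:[0]  free=[F...........]
after create(b) → a:[0], b:[1]  free=[FF..........]
after append(b, 2) → a:[0], b:[1, 2, 3]  free=[FFFF........]
after append(a, 2) → a:[0, 4, 5], b:[1, 2, 3]  free=[FFFFFF......]
after append(a, 1) → a:[0, 4, 5, 6], b:[1, 2, 3]  free=[FFFFFFF.....]
after append(a, 3) → a:[0, 4, 5, 6, 7, 8, 9], b:[1, 2, 3]  free=[FFFFFFFFFF..]
after unlink(a) → b:[1, 2, 3]  free=[.FFF........]

blocks(b) = [1, 2, 3]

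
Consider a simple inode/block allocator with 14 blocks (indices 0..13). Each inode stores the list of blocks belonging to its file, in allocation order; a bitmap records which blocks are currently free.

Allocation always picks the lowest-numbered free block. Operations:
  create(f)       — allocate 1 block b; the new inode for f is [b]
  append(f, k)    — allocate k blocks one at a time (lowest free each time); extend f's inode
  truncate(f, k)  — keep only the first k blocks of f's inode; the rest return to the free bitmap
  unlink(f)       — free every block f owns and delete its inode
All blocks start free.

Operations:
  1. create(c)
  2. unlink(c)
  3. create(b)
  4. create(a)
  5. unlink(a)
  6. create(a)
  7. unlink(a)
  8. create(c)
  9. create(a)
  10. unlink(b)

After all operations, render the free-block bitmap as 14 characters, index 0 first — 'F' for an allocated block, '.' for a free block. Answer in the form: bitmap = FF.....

bitmap = .FF...........

  1. create(c)  ⇒  F.............  {c→[0]}
  2. unlink(c)  ⇒  ..............  {}
  3. create(b)  ⇒  F.............  {b→[0]}
  4. create(a)  ⇒  FF............  {a→[1]; b→[0]}
  5. unlink(a)  ⇒  F.............  {b→[0]}
  6. create(a)  ⇒  FF............  {a→[1]; b→[0]}
  7. unlink(a)  ⇒  F.............  {b→[0]}
  8. create(c)  ⇒  FF............  {b→[0]; c→[1]}
  9. create(a)  ⇒  FFF...........  {a→[2]; b→[0]; c→[1]}
  10. unlink(b)  ⇒  .FF...........  {a→[2]; c→[1]}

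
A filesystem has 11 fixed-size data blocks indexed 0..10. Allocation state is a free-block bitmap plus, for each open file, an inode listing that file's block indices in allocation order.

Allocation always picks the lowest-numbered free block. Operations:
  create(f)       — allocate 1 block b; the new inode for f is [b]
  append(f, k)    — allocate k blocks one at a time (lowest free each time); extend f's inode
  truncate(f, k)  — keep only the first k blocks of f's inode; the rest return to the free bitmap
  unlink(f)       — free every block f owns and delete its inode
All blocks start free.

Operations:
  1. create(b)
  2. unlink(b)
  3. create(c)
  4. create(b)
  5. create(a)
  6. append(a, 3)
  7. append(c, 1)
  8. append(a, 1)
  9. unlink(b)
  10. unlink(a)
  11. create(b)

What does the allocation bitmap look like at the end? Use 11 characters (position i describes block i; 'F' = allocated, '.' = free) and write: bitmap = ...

create(b): bitmap=F.......... | b=[0]
unlink(b): bitmap=........... | 
create(c): bitmap=F.......... | c=[0]
create(b): bitmap=FF......... | b=[1] c=[0]
create(a): bitmap=FFF........ | a=[2] b=[1] c=[0]
append(a, 3): bitmap=FFFFFF..... | a=[2, 3, 4, 5] b=[1] c=[0]
append(c, 1): bitmap=FFFFFFF.... | a=[2, 3, 4, 5] b=[1] c=[0, 6]
append(a, 1): bitmap=FFFFFFFF... | a=[2, 3, 4, 5, 7] b=[1] c=[0, 6]
unlink(b): bitmap=F.FFFFFF... | a=[2, 3, 4, 5, 7] c=[0, 6]
unlink(a): bitmap=F.....F.... | c=[0, 6]
create(b): bitmap=FF....F.... | b=[1] c=[0, 6]

bitmap = FF....F....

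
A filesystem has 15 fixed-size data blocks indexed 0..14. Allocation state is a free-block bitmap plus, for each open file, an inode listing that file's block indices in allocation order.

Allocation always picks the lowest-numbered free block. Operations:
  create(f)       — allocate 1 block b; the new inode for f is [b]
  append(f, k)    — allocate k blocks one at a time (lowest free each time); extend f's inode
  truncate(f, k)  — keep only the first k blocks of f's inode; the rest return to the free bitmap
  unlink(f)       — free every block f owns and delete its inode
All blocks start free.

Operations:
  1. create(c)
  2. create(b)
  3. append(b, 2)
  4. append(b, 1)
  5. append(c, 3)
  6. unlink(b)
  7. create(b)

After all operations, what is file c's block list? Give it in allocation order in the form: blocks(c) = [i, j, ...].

blocks(c) = [0, 5, 6, 7]

  1. create(c)  ⇒  F..............  {c→[0]}
  2. create(b)  ⇒  FF.............  {b→[1]; c→[0]}
  3. append(b, 2)  ⇒  FFFF...........  {b→[1, 2, 3]; c→[0]}
  4. append(b, 1)  ⇒  FFFFF..........  {b→[1, 2, 3, 4]; c→[0]}
  5. append(c, 3)  ⇒  FFFFFFFF.......  {b→[1, 2, 3, 4]; c→[0, 5, 6, 7]}
  6. unlink(b)  ⇒  F....FFF.......  {c→[0, 5, 6, 7]}
  7. create(b)  ⇒  FF...FFF.......  {b→[1]; c→[0, 5, 6, 7]}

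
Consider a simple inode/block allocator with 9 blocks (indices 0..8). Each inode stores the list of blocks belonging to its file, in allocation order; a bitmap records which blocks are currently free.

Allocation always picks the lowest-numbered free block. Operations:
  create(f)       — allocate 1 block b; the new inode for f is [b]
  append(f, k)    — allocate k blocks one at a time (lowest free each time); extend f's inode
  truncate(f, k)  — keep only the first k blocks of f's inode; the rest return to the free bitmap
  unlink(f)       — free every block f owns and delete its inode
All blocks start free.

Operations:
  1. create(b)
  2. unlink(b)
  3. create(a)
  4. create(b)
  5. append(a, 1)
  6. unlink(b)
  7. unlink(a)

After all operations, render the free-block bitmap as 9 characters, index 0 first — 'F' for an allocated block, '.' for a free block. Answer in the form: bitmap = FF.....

create(b): bitmap=F........ | b=[0]
unlink(b): bitmap=......... | 
create(a): bitmap=F........ | a=[0]
create(b): bitmap=FF....... | a=[0] b=[1]
append(a, 1): bitmap=FFF...... | a=[0, 2] b=[1]
unlink(b): bitmap=F.F...... | a=[0, 2]
unlink(a): bitmap=......... | 

bitmap = .........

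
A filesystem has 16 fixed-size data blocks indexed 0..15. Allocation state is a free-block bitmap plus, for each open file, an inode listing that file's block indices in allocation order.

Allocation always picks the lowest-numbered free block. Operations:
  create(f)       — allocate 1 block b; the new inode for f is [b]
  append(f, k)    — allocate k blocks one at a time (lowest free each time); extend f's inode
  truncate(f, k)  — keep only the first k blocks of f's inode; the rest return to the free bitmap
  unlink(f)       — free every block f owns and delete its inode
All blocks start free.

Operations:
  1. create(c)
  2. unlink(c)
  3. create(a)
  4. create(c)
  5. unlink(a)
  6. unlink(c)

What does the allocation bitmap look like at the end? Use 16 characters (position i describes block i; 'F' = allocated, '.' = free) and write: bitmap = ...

create(c): bitmap=F............... | c=[0]
unlink(c): bitmap=................ | 
create(a): bitmap=F............... | a=[0]
create(c): bitmap=FF.............. | a=[0] c=[1]
unlink(a): bitmap=.F.............. | c=[1]
unlink(c): bitmap=................ | 

bitmap = ................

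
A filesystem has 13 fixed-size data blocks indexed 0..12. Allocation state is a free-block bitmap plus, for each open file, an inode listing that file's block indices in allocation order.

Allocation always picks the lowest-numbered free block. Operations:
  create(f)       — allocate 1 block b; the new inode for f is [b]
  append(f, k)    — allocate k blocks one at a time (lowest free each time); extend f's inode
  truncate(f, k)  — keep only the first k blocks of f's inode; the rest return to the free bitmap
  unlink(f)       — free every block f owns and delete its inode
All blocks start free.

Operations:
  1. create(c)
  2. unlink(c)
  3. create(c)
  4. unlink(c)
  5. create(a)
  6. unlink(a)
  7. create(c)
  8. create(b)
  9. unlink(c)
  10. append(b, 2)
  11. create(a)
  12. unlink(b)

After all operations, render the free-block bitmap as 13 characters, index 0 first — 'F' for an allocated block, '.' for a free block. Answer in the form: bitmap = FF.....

bitmap = ...F.........

  1. create(c)  ⇒  F............  {c→[0]}
  2. unlink(c)  ⇒  .............  {}
  3. create(c)  ⇒  F............  {c→[0]}
  4. unlink(c)  ⇒  .............  {}
  5. create(a)  ⇒  F............  {a→[0]}
  6. unlink(a)  ⇒  .............  {}
  7. create(c)  ⇒  F............  {c→[0]}
  8. create(b)  ⇒  FF...........  {b→[1]; c→[0]}
  9. unlink(c)  ⇒  .F...........  {b→[1]}
  10. append(b, 2)  ⇒  FFF..........  {b→[1, 0, 2]}
  11. create(a)  ⇒  FFFF.........  {a→[3]; b→[1, 0, 2]}
  12. unlink(b)  ⇒  ...F.........  {a→[3]}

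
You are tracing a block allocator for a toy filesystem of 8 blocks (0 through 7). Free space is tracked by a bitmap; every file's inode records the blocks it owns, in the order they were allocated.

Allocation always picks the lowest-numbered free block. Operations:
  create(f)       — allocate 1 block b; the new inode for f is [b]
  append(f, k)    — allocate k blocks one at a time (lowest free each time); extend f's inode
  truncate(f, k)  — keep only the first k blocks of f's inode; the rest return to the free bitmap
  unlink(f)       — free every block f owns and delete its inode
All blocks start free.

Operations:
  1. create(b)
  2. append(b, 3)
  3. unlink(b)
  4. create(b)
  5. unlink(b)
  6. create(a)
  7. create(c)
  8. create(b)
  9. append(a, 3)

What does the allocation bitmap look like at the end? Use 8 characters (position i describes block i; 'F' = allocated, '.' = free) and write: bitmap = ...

  1. create(b)  ⇒  F.......  {b→[0]}
  2. append(b, 3)  ⇒  FFFF....  {b→[0, 1, 2, 3]}
  3. unlink(b)  ⇒  ........  {}
  4. create(b)  ⇒  F.......  {b→[0]}
  5. unlink(b)  ⇒  ........  {}
  6. create(a)  ⇒  F.......  {a→[0]}
  7. create(c)  ⇒  FF......  {a→[0]; c→[1]}
  8. create(b)  ⇒  FFF.....  {a→[0]; b→[2]; c→[1]}
  9. append(a, 3)  ⇒  FFFFFF..  {a→[0, 3, 4, 5]; b→[2]; c→[1]}

bitmap = FFFFFF..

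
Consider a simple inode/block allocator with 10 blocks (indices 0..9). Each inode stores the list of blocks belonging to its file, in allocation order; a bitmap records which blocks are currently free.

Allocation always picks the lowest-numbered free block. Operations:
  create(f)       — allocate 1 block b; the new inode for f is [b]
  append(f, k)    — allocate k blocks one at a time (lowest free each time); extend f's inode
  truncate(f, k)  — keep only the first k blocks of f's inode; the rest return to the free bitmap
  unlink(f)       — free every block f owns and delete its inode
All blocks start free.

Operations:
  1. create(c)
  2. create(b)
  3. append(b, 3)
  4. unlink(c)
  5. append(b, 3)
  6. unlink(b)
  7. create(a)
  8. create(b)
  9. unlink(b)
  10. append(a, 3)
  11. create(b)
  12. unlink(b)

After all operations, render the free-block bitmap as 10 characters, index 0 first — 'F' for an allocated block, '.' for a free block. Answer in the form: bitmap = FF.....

bitmap = FFFF......

[1] create(c) — c=0 (map F.........)
[2] create(b) — b=1 c=0 (map FF........)
[3] append(b, 3) — b=1,2,3,4 c=0 (map FFFFF.....)
[4] unlink(c) — b=1,2,3,4 (map .FFFF.....)
[5] append(b, 3) — b=1,2,3,4,0,5,6 (map FFFFFFF...)
[6] unlink(b) —  (map ..........)
[7] create(a) — a=0 (map F.........)
[8] create(b) — a=0 b=1 (map FF........)
[9] unlink(b) — a=0 (map F.........)
[10] append(a, 3) — a=0,1,2,3 (map FFFF......)
[11] create(b) — a=0,1,2,3 b=4 (map FFFFF.....)
[12] unlink(b) — a=0,1,2,3 (map FFFF......)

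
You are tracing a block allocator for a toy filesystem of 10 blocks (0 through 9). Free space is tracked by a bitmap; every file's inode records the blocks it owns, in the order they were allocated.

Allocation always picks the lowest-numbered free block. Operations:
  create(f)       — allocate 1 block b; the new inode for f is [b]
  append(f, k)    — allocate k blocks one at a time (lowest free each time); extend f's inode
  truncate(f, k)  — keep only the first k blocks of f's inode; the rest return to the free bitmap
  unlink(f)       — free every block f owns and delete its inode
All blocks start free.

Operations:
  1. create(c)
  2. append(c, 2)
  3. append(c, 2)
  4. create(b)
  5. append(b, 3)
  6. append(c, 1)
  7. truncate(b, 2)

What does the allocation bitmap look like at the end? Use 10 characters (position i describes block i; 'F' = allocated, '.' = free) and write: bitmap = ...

  1. create(c)  ⇒  F.........  {c→[0]}
  2. append(c, 2)  ⇒  FFF.......  {c→[0, 1, 2]}
  3. append(c, 2)  ⇒  FFFFF.....  {c→[0, 1, 2, 3, 4]}
  4. create(b)  ⇒  FFFFFF....  {b→[5]; c→[0, 1, 2, 3, 4]}
  5. append(b, 3)  ⇒  FFFFFFFFF.  {b→[5, 6, 7, 8]; c→[0, 1, 2, 3, 4]}
  6. append(c, 1)  ⇒  FFFFFFFFFF  {b→[5, 6, 7, 8]; c→[0, 1, 2, 3, 4, 9]}
  7. truncate(b, 2)  ⇒  FFFFFFF..F  {b→[5, 6]; c→[0, 1, 2, 3, 4, 9]}

bitmap = FFFFFFF..F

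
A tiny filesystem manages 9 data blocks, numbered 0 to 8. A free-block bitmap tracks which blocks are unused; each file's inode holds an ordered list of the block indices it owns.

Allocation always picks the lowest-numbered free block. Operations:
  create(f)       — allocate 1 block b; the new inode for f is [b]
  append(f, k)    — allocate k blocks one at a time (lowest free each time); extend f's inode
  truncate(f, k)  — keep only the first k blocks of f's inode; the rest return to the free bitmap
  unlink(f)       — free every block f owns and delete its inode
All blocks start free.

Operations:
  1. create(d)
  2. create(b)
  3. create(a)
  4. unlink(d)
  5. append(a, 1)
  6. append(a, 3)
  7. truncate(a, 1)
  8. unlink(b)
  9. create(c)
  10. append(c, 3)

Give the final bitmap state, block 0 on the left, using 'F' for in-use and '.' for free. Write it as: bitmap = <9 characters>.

bitmap = FFFFF....

create(d): bitmap=F........ | d=[0]
create(b): bitmap=FF....... | b=[1] d=[0]
create(a): bitmap=FFF...... | a=[2] b=[1] d=[0]
unlink(d): bitmap=.FF...... | a=[2] b=[1]
append(a, 1): bitmap=FFF...... | a=[2, 0] b=[1]
append(a, 3): bitmap=FFFFFF... | a=[2, 0, 3, 4, 5] b=[1]
truncate(a, 1): bitmap=.FF...... | a=[2] b=[1]
unlink(b): bitmap=..F...... | a=[2]
create(c): bitmap=F.F...... | a=[2] c=[0]
append(c, 3): bitmap=FFFFF.... | a=[2] c=[0, 1, 3, 4]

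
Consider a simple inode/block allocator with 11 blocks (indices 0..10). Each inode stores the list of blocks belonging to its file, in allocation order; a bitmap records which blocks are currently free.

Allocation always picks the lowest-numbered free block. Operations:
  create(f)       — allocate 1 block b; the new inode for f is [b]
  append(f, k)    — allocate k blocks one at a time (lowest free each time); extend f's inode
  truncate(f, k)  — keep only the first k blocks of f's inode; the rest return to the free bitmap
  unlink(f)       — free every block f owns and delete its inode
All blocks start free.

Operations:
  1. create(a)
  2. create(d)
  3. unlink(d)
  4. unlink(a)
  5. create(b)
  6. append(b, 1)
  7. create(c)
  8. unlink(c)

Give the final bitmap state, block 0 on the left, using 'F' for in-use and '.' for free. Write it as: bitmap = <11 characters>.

  1. create(a)  ⇒  F..........  {a→[0]}
  2. create(d)  ⇒  FF.........  {a→[0]; d→[1]}
  3. unlink(d)  ⇒  F..........  {a→[0]}
  4. unlink(a)  ⇒  ...........  {}
  5. create(b)  ⇒  F..........  {b→[0]}
  6. append(b, 1)  ⇒  FF.........  {b→[0, 1]}
  7. create(c)  ⇒  FFF........  {b→[0, 1]; c→[2]}
  8. unlink(c)  ⇒  FF.........  {b→[0, 1]}

bitmap = FF.........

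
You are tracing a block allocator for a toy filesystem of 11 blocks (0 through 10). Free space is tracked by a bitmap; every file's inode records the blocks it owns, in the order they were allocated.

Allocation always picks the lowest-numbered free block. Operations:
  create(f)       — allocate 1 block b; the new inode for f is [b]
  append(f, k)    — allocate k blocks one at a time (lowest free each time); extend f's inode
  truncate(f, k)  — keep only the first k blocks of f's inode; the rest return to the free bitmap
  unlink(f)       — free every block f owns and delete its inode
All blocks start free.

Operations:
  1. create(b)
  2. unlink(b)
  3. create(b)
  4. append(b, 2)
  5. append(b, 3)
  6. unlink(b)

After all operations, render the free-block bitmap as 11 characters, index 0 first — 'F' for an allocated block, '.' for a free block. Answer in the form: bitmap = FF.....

bitmap = ...........

  1. create(b)  ⇒  F..........  {b→[0]}
  2. unlink(b)  ⇒  ...........  {}
  3. create(b)  ⇒  F..........  {b→[0]}
  4. append(b, 2)  ⇒  FFF........  {b→[0, 1, 2]}
  5. append(b, 3)  ⇒  FFFFFF.....  {b→[0, 1, 2, 3, 4, 5]}
  6. unlink(b)  ⇒  ...........  {}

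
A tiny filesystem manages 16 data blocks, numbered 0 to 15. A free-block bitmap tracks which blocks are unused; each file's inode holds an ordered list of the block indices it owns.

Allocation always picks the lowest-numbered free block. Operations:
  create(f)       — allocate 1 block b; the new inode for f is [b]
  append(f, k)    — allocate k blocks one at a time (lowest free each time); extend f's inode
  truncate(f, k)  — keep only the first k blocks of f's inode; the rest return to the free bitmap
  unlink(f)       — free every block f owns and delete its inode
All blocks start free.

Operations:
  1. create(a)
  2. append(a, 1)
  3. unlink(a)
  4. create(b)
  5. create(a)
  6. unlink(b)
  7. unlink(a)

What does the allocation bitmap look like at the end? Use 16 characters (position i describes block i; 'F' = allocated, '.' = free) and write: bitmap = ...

after create(a) → a:[0]  free=[F...............]
after append(a, 1) → a:[0, 1]  free=[FF..............]
after unlink(a) →   free=[................]
after create(b) → b:[0]  free=[F...............]
after create(a) → a:[1], b:[0]  free=[FF..............]
after unlink(b) → a:[1]  free=[.F..............]
after unlink(a) →   free=[................]

bitmap = ................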